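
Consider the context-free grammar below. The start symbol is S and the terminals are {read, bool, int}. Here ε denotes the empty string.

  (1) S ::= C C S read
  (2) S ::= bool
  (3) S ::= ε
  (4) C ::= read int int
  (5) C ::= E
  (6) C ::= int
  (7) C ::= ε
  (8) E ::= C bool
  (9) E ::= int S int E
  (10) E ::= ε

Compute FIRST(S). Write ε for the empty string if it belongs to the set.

{ε, bool, int, read}

FIRST(S): from S::=C C S read we get {bool, int, read}; from S::=bool we get {bool}; from S::=ε we get {ε}. So FIRST(S) = {ε, bool, int, read}.
FIRST(C): from C::=read int int we get {read}; from C::=E we get {ε, bool, int, read}; from C::=int we get {int}; from C::=ε we get {ε}. So FIRST(C) = {ε, bool, int, read}.
FIRST(E): from E::=C bool we get {bool, int, read}; from E::=int S int E we get {int}; from E::=ε we get {ε}. So FIRST(E) = {ε, bool, int, read}.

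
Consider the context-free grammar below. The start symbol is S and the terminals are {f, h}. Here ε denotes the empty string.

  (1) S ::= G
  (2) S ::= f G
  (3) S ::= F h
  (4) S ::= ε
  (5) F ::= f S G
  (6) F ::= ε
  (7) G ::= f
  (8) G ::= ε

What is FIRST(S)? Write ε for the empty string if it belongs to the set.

{ε, f, h}

FIRST(F) = {ε, f}
FIRST(G) = {ε, f}
FIRST(S) = {ε, f, h}  (via G, F h)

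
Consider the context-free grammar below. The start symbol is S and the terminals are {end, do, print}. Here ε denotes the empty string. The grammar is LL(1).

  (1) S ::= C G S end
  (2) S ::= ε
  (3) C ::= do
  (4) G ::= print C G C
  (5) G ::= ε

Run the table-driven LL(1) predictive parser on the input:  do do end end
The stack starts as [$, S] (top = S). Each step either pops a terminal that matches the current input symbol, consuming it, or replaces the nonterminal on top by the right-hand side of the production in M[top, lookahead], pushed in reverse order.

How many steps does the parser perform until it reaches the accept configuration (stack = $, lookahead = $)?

11

      Stack             Input            Action
   1  $ S               do do end end $  expand S ::= C G S end
   2  $ end S G C       do do end end $  expand C ::= do
   3  $ end S G do      do do end end $  match do
   4  $ end S G         do end end $     expand G ::= ε
   5  $ end S           do end end $     expand S ::= C G S end
   6  $ end end S G C   do end end $     expand C ::= do
   7  $ end end S G do  do end end $     match do
   8  $ end end S G     end end $        expand G ::= ε
   9  $ end end S       end end $        expand S ::= ε
  10  $ end end         end end $        match end
  11  $ end             end $            match end
Accept reached after 11 steps.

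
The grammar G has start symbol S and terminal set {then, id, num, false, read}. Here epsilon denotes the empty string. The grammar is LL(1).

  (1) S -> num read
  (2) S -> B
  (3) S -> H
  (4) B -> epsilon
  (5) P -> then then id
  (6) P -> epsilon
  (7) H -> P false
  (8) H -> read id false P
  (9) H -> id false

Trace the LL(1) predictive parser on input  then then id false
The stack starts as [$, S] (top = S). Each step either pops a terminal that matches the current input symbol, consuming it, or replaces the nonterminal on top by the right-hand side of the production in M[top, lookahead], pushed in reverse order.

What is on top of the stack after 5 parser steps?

     Stack                 Input                 Action
  1  $ S                   then then id false $  expand S -> H
  2  $ H                   then then id false $  expand H -> P false
  3  $ false P             then then id false $  expand P -> then then id
  4  $ false id then then  then then id false $  match then
  5  $ false id then       then id false $       match then
Stack after step 5: $ false id (top = id).

id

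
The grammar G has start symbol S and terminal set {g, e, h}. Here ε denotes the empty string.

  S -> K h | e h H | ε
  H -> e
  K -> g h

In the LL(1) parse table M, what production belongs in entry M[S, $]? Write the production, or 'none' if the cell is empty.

S -> ε

FIRST(H): from H->e we get {e}. So FIRST(H) = {e}.
FIRST(K): from K->g h we get {g}. So FIRST(K) = {g}.
FIRST(S): from S->K h we get {g}; from S->e h H we get {e}; from S->ε we get {ε}. So FIRST(S) = {ε, e, g}.
FOLLOW(S) includes $ since S is the start symbol.
FOLLOW(S): S appears on no right-hand side. Thus FOLLOW(S) = {$}.
For S -> K h: FIRST(K h) = {g}, so it goes in M[S, t] for t ∈ {g}.
For S -> e h H: FIRST(e h H) = {e}, so it goes in M[S, t] for t ∈ {e}.
For S -> ε: FIRST(ε) = {ε}, so it goes in M[S, t] for t ∈ {}; since ε ∈ FIRST, also for every t ∈ FOLLOW(S) = {$}.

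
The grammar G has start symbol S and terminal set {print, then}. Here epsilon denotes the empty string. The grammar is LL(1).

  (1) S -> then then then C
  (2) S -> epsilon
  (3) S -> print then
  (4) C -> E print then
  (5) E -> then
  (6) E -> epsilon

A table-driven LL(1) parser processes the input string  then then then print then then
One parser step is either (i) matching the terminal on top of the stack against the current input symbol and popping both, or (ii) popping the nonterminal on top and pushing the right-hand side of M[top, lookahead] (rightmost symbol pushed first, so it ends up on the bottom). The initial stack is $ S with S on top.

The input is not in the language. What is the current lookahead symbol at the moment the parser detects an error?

then

     Stack               Input                             Action
  1  $ S                 then then then print then then $  expand S -> then then then C
  2  $ C then then then  then then then print then then $  match then
  3  $ C then then       then then print then then $       match then
  4  $ C then            then print then then $            match then
  5  $ C                 print then then $                 expand C -> E print then
  6  $ then print E      print then then $                 expand E -> epsilon
  7  $ then print        print then then $                 match print
  8  $ then              then then $                       match then
  9  $                   then $                            error: stack empty but input remains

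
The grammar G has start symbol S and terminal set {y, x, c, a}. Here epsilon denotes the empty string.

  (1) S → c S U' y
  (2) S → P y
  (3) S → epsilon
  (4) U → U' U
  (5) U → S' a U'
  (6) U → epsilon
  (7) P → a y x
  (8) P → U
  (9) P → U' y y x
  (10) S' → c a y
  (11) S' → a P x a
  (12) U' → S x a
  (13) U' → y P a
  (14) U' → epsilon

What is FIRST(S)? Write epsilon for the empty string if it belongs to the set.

{epsilon, a, c, x, y}

FIRST(S') = {a, c}
FIRST(S) = {epsilon, a, c, x, y}  (via P y)
FIRST(U') = {epsilon, a, c, x, y}  (via S x a)
FIRST(U) = {epsilon, a, c, x, y}  (via U' U, S' a U')
FIRST(P) = {epsilon, a, c, x, y}  (via U, U' y y x)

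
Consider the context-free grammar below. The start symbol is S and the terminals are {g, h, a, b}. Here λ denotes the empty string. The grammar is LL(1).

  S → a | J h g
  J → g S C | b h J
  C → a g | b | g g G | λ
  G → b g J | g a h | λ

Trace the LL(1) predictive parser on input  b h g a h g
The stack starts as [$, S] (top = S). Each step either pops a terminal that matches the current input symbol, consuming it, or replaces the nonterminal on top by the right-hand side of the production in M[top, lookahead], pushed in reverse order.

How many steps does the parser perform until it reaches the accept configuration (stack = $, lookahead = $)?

11

      Stack        Input          Action
   1  $ S          b h g a h g $  expand S → J h g
   2  $ g h J      b h g a h g $  expand J → b h J
   3  $ g h J h b  b h g a h g $  match b
   4  $ g h J h    h g a h g $    match h
   5  $ g h J      g a h g $      expand J → g S C
   6  $ g h C S g  g a h g $      match g
   7  $ g h C S    a h g $        expand S → a
   8  $ g h C a    a h g $        match a
   9  $ g h C      h g $          expand C → λ
  10  $ g h        h g $          match h
  11  $ g          g $            match g
Accept reached after 11 steps.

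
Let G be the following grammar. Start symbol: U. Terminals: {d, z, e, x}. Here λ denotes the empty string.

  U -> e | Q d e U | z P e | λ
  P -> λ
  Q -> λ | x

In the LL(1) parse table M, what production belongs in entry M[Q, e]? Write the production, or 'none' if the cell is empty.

none

FIRST(P) = {λ}
FIRST(Q) = {λ, x}
FIRST(U) = {λ, d, e, x, z}  (via Q d e U)
FOLLOW(U) includes $ since U is the start symbol.
FOLLOW(Q): in U->Q d e U, Q is followed by d e U with FIRST {d}. Thus FOLLOW(Q) = {d}.
For Q -> λ: FIRST(λ) = {λ}, so it goes in M[Q, t] for t ∈ {}; since λ ∈ FIRST, also for every t ∈ FOLLOW(Q) = {d}.
For Q -> x: FIRST(x) = {x}, so it goes in M[Q, t] for t ∈ {x}.
None of these place a production in M[Q, e].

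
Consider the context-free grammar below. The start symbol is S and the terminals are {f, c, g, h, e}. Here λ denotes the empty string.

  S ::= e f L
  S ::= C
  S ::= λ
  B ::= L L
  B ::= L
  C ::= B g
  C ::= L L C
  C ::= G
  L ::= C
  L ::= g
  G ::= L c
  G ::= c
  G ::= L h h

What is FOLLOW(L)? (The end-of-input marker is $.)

{$, c, g, h}

FIRST(S) = {λ, c, e, g}  (via C)
FIRST(B) = {c, g}  (via L L, L)
FIRST(C) = {c, g}  (via B g, L L C, G)
FIRST(L) = {c, g}  (via C)
FIRST(G) = {c, g}  (via L c, L h h)
FOLLOW(S) includes $ since S is the start symbol.
FOLLOW(S): S appears on no right-hand side. Thus FOLLOW(S) = {$}.
FOLLOW(B): in C::=B g, B is followed by g with FIRST {g}. Thus FOLLOW(B) = {g}.
FOLLOW(L): in S::=e f L, the suffix after L is empty, so FOLLOW(L) ⊇ FOLLOW(S) = {$}; in B::=L L (occurrence 1), L is followed by L with FIRST {c, g}; in B::=L L (occurrence 2), the suffix after L is empty, so FOLLOW(L) ⊇ FOLLOW(B) = {g}; in B::=L, the suffix after L is empty, so FOLLOW(L) ⊇ FOLLOW(B) = {g}; in C::=L L C (occurrence 1), L is followed by L C with FIRST {c, g}; in C::=L L C (occurrence 2), L is followed by C with FIRST {c, g}; in G::=L c, L is followed by c with FIRST {c}; in G::=L h h, L is followed by h h with FIRST {h}. Thus FOLLOW(L) = {$, c, g, h}.
FOLLOW(C): in S::=C, the suffix after C is empty, so FOLLOW(C) ⊇ FOLLOW(S) = {$}; in C::=L L C, the suffix after C is empty (adds nothing new); in L::=C, the suffix after C is empty, so FOLLOW(C) ⊇ FOLLOW(L) = {$, c, g, h}. Thus FOLLOW(C) = {$, c, g, h}.
FOLLOW(G): in C::=G, the suffix after G is empty, so FOLLOW(G) ⊇ FOLLOW(C) = {$, c, g, h}. Thus FOLLOW(G) = {$, c, g, h}.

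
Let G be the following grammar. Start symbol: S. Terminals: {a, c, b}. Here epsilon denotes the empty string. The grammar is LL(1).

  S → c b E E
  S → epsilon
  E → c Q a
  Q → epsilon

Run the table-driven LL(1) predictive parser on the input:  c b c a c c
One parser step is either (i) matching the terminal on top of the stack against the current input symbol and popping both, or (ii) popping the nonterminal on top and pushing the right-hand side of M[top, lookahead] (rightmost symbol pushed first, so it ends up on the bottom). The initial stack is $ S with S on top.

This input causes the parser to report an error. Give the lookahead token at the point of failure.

c

      Stack      Input          Action
   1  $ S        c b c a c c $  expand S → c b E E
   2  $ E E b c  c b c a c c $  match c
   3  $ E E b    b c a c c $    match b
   4  $ E E      c a c c $      expand E → c Q a
   5  $ E a Q c  c a c c $      match c
   6  $ E a Q    a c c $        expand Q → epsilon
   7  $ E a      a c c $        match a
   8  $ E        c c $          expand E → c Q a
   9  $ a Q c    c c $          match c
  10  $ a Q      c $            error: M[Q, c] is empty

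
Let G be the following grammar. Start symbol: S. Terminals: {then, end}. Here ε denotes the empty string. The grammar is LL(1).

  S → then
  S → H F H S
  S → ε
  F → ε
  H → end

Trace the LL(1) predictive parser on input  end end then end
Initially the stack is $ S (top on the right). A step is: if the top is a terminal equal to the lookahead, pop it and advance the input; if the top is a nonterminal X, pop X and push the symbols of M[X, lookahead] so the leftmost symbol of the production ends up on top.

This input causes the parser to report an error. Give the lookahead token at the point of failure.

end

     Stack        Input               Action
  1  $ S          end end then end $  expand S → H F H S
  2  $ S H F H    end end then end $  expand H → end
  3  $ S H F end  end end then end $  match end
  4  $ S H F      end then end $      expand F → ε
  5  $ S H        end then end $      expand H → end
  6  $ S end      end then end $      match end
  7  $ S          then end $          expand S → then
  8  $ then       then end $          match then
  9  $            end $               error: stack empty but input remains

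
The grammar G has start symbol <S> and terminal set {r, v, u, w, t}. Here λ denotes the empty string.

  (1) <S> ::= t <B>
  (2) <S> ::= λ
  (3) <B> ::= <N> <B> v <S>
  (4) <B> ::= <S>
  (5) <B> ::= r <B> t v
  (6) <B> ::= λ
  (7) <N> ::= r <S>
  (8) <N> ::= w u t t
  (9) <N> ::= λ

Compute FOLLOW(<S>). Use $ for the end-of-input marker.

FIRST(<S>) = {λ, t}
FIRST(<N>) = {λ, r, w}
FIRST(<B>) = {λ, r, t, v, w}  (via <N> <B> v <S>, <S>)
FOLLOW(<S>) includes $ since <S> is the start symbol.
FOLLOW(<N>): in <B>::=<N> <B> v <S>, <N> is followed by <B> v <S> with FIRST {r, t, v, w}. Thus FOLLOW(<N>) = {r, t, v, w}.
FOLLOW(<S>): in <B>::=<N> <B> v <S>, the suffix after <S> is empty, so FOLLOW(<S>) ⊇ FOLLOW(<B>) = {$, r, t, v, w}; in <B>::=<S>, the suffix after <S> is empty, so FOLLOW(<S>) ⊇ FOLLOW(<B>) = {$, r, t, v, w}; in <N>::=r <S>, the suffix after <S> is empty, so FOLLOW(<S>) ⊇ FOLLOW(<N>) = {r, t, v, w}. Thus FOLLOW(<S>) = {$, r, t, v, w}.
FOLLOW(<B>): in <S>::=t <B>, the suffix after <B> is empty, so FOLLOW(<B>) ⊇ FOLLOW(<S>) = {$, r, t, v, w}; in <B>::=<N> <B> v <S>, <B> is followed by v <S> with FIRST {v}; in <B>::=r <B> t v, <B> is followed by t v with FIRST {t}. Thus FOLLOW(<B>) = {$, r, t, v, w}.

{$, r, t, v, w}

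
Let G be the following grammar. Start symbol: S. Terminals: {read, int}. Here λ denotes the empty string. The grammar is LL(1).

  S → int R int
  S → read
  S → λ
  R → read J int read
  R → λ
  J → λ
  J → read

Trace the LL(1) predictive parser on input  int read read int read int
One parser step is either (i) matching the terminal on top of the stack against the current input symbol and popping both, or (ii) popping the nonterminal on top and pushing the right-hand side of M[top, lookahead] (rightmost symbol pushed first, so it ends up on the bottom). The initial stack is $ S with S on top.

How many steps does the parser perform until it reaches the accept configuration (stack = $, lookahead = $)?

9

     Stack                  Input                         Action
  1  $ S                    int read read int read int $  expand S → int R int
  2  $ int R int            int read read int read int $  match int
  3  $ int R                read read int read int $      expand R → read J int read
  4  $ int read int J read  read read int read int $      match read
  5  $ int read int J       read int read int $           expand J → read
  6  $ int read int read    read int read int $           match read
  7  $ int read int         int read int $                match int
  8  $ int read             read int $                    match read
  9  $ int                  int $                         match int
Accept reached after 9 steps.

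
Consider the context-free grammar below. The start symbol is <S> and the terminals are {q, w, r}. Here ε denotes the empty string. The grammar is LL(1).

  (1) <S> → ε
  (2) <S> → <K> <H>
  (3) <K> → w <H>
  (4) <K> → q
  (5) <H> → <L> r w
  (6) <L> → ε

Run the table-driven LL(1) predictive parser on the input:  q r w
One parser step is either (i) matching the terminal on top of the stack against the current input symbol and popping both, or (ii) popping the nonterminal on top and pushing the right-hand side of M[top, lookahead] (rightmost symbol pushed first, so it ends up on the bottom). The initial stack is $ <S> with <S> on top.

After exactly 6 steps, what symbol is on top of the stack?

     Stack      Input    Action
  1  $ <S>      q r w $  expand <S> → <K> <H>
  2  $ <H> <K>  q r w $  expand <K> → q
  3  $ <H> q    q r w $  match q
  4  $ <H>      r w $    expand <H> → <L> r w
  5  $ w r <L>  r w $    expand <L> → ε
  6  $ w r      r w $    match r
Stack after step 6: $ w (top = w).

w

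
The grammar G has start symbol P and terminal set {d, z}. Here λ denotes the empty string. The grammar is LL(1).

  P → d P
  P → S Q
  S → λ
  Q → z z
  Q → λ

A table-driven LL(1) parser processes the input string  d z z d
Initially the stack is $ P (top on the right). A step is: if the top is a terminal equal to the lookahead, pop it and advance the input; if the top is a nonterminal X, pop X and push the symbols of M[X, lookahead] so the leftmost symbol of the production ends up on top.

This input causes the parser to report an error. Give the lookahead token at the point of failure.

d

step 1: stack=$ P  input=d z z d $  — expand P → d P
step 2: stack=$ P d  input=d z z d $  — match d
step 3: stack=$ P  input=z z d $  — expand P → S Q
step 4: stack=$ Q S  input=z z d $  — expand S → λ
step 5: stack=$ Q  input=z z d $  — expand Q → z z
step 6: stack=$ z z  input=z z d $  — match z
step 7: stack=$ z  input=z d $  — match z
step 8: stack=$  input=d $  — error: stack empty but input remains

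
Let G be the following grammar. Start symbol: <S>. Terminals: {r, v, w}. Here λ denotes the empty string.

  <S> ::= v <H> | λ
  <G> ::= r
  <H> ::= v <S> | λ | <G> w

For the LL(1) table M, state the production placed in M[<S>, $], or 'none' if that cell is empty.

FIRST(<S>): from <S>::=v <H> we get {v}; from <S>::=λ we get {λ}. So FIRST(<S>) = {λ, v}.
FIRST(<G>): from <G>::=r we get {r}. So FIRST(<G>) = {r}.
FIRST(<H>): from <H>::=v <S> we get {v}; from <H>::=λ we get {λ}; from <H>::=<G> w we get {r}. So FIRST(<H>) = {λ, r, v}.
FOLLOW(<S>) includes $ since <S> is the start symbol.
FOLLOW(<S>): in <H>::=v <S>, the suffix after <S> is empty, so FOLLOW(<S>) ⊇ FOLLOW(<H>) = {$}. Thus FOLLOW(<S>) = {$}.
FOLLOW(<H>): in <S>::=v <H>, the suffix after <H> is empty, so FOLLOW(<H>) ⊇ FOLLOW(<S>) = {$}. Thus FOLLOW(<H>) = {$}.
For <S> ::= v <H>: FIRST(v <H>) = {v}, so it goes in M[<S>, t] for t ∈ {v}.
For <S> ::= λ: FIRST(λ) = {λ}, so it goes in M[<S>, t] for t ∈ {}; since λ ∈ FIRST, also for every t ∈ FOLLOW(<S>) = {$}.

<S> ::= λ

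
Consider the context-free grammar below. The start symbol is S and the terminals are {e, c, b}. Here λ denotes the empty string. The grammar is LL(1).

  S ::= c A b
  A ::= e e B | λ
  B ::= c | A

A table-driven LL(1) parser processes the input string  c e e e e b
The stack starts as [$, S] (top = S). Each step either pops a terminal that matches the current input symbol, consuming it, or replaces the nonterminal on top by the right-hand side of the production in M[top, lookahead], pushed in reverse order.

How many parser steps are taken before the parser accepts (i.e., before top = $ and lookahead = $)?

      Stack      Input          Action
   1  $ S        c e e e e b $  expand S ::= c A b
   2  $ b A c    c e e e e b $  match c
   3  $ b A      e e e e b $    expand A ::= e e B
   4  $ b B e e  e e e e b $    match e
   5  $ b B e    e e e b $      match e
   6  $ b B      e e b $        expand B ::= A
   7  $ b A      e e b $        expand A ::= e e B
   8  $ b B e e  e e b $        match e
   9  $ b B e    e b $          match e
  10  $ b B      b $            expand B ::= A
  11  $ b A      b $            expand A ::= λ
  12  $ b        b $            match b
Accept reached after 12 steps.

12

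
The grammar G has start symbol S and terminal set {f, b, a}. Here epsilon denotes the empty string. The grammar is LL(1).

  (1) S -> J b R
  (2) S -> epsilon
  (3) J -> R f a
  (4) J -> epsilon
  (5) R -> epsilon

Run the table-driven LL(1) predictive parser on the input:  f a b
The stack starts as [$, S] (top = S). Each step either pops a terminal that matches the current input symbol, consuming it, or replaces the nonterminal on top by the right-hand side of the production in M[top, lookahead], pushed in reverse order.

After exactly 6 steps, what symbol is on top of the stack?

step 1: stack=$ S  input=f a b $  — expand S -> J b R
step 2: stack=$ R b J  input=f a b $  — expand J -> R f a
step 3: stack=$ R b a f R  input=f a b $  — expand R -> epsilon
step 4: stack=$ R b a f  input=f a b $  — match f
step 5: stack=$ R b a  input=a b $  — match a
step 6: stack=$ R b  input=b $  — match b
Stack after step 6: $ R (top = R).

R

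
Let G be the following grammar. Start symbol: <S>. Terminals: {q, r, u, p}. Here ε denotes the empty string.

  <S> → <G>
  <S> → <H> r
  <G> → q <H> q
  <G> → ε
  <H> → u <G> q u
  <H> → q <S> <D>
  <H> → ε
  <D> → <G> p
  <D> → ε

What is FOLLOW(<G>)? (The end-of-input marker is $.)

FIRST(<G>): from <G>→q <H> q we get {q}; from <G>→ε we get {ε}. So FIRST(<G>) = {ε, q}.
FIRST(<H>): from <H>→u <G> q u we get {u}; from <H>→q <S> <D> we get {q}; from <H>→ε we get {ε}. So FIRST(<H>) = {ε, q, u}.
FIRST(<S>): from <S>→<G> we get {ε, q}; from <S>→<H> r we get {q, r, u}. So FIRST(<S>) = {ε, q, r, u}.
FIRST(<D>): from <D>→<G> p we get {p, q}; from <D>→ε we get {ε}. So FIRST(<D>) = {ε, p, q}.
FOLLOW(<S>) includes $ since <S> is the start symbol.
FOLLOW(<H>): in <S>→<H> r, <H> is followed by r with FIRST {r}; in <G>→q <H> q, <H> is followed by q with FIRST {q}. Thus FOLLOW(<H>) = {q, r}.
FOLLOW(<S>): in <H>→q <S> <D>, <S> is followed by <D> with FIRST {ε, p, q}; in <H>→q <S> <D>, the suffix after <S> is nullable, so FOLLOW(<S>) ⊇ FOLLOW(<H>) = {q, r}. Thus FOLLOW(<S>) = {$, p, q, r}.
FOLLOW(<G>): in <S>→<G>, the suffix after <G> is empty, so FOLLOW(<G>) ⊇ FOLLOW(<S>) = {$, p, q, r}; in <H>→u <G> q u, <G> is followed by q u with FIRST {q}; in <D>→<G> p, <G> is followed by p with FIRST {p}. Thus FOLLOW(<G>) = {$, p, q, r}.
FOLLOW(<D>): in <H>→q <S> <D>, the suffix after <D> is empty, so FOLLOW(<D>) ⊇ FOLLOW(<H>) = {q, r}. Thus FOLLOW(<D>) = {q, r}.

{$, p, q, r}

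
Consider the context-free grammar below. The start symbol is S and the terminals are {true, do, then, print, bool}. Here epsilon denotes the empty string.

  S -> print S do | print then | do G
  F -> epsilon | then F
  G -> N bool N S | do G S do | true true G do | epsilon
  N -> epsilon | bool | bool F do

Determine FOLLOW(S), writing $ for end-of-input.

FIRST(S): from S->print S do we get {print}; from S->print then we get {print}; from S->do G we get {do}. So FIRST(S) = {do, print}.
FIRST(F): from F->epsilon we get {epsilon}; from F->then F we get {then}. So FIRST(F) = {epsilon, then}.
FIRST(N): from N->epsilon we get {epsilon}; from N->bool we get {bool}; from N->bool F do we get {bool}. So FIRST(N) = {epsilon, bool}.
FIRST(G): from G->N bool N S we get {bool}; from G->do G S do we get {do}; from G->true true G do we get {true}; from G->epsilon we get {epsilon}. So FIRST(G) = {epsilon, bool, do, true}.
FOLLOW(S) includes $ since S is the start symbol.
FOLLOW(F): in F->then F, the suffix after F is empty (adds nothing new); in N->bool F do, F is followed by do with FIRST {do}. Thus FOLLOW(F) = {do}.
FOLLOW(N): in G->N bool N S (occurrence 1), N is followed by bool N S with FIRST {bool}; in G->N bool N S (occurrence 2), N is followed by S with FIRST {do, print}. Thus FOLLOW(N) = {bool, do, print}.
FOLLOW(S): in S->print S do, S is followed by do with FIRST {do}; in G->N bool N S, the suffix after S is empty, so FOLLOW(S) ⊇ FOLLOW(G) = {$, do, print}; in G->do G S do, S is followed by do with FIRST {do}. Thus FOLLOW(S) = {$, do, print}.
FOLLOW(G): in S->do G, the suffix after G is empty, so FOLLOW(G) ⊇ FOLLOW(S) = {$, do, print}; in G->do G S do, G is followed by S do with FIRST {do, print}; in G->true true G do, G is followed by do with FIRST {do}. Thus FOLLOW(G) = {$, do, print}.

{$, do, print}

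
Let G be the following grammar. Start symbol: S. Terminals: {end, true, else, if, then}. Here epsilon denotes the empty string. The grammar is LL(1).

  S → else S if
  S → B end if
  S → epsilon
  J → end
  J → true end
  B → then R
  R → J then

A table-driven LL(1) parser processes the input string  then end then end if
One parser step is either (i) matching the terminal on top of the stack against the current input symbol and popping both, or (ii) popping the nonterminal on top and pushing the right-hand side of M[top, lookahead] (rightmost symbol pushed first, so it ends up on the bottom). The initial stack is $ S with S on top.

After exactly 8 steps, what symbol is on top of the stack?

if

step 1: stack=$ S  input=then end then end if $  — expand S → B end if
step 2: stack=$ if end B  input=then end then end if $  — expand B → then R
step 3: stack=$ if end R then  input=then end then end if $  — match then
step 4: stack=$ if end R  input=end then end if $  — expand R → J then
step 5: stack=$ if end then J  input=end then end if $  — expand J → end
step 6: stack=$ if end then end  input=end then end if $  — match end
step 7: stack=$ if end then  input=then end if $  — match then
step 8: stack=$ if end  input=end if $  — match end
Stack after step 8: $ if (top = if).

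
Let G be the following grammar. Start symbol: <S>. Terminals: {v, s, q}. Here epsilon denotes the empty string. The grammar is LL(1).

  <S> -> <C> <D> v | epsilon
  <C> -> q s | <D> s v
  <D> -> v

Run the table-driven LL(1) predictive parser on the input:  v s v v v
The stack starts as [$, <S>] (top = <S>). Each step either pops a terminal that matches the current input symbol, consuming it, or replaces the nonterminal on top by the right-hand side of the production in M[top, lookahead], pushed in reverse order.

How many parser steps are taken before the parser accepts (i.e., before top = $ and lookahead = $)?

     Stack            Input        Action
  1  $ <S>            v s v v v $  expand <S> -> <C> <D> v
  2  $ v <D> <C>      v s v v v $  expand <C> -> <D> s v
  3  $ v <D> v s <D>  v s v v v $  expand <D> -> v
  4  $ v <D> v s v    v s v v v $  match v
  5  $ v <D> v s      s v v v $    match s
  6  $ v <D> v        v v v $      match v
  7  $ v <D>          v v $        expand <D> -> v
  8  $ v v            v v $        match v
  9  $ v              v $          match v
Accept reached after 9 steps.

9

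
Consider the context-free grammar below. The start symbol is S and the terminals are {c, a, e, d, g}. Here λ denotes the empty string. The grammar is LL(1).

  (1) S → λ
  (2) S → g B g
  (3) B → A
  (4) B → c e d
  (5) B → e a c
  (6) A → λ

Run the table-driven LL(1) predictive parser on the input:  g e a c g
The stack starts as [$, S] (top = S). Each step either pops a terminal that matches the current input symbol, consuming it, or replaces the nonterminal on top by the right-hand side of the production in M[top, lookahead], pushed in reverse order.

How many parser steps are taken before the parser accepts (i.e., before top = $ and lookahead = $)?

7

     Stack      Input        Action
  1  $ S        g e a c g $  expand S → g B g
  2  $ g B g    g e a c g $  match g
  3  $ g B      e a c g $    expand B → e a c
  4  $ g c a e  e a c g $    match e
  5  $ g c a    a c g $      match a
  6  $ g c      c g $        match c
  7  $ g        g $          match g
Accept reached after 7 steps.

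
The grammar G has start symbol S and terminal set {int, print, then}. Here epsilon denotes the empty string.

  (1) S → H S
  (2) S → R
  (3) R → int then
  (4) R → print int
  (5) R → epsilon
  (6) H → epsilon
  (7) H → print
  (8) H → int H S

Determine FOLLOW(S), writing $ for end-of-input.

{$, int, print}

FIRST(R) = {epsilon, int, print}
FIRST(H) = {epsilon, int, print}
FIRST(S) = {epsilon, int, print}  (via H S, R)
FOLLOW(S) includes $ since S is the start symbol.
FOLLOW(S): in S→H S, the suffix after S is empty (adds nothing new); in H→int H S, the suffix after S is empty, so FOLLOW(S) ⊇ FOLLOW(H) = {$, int, print}. Thus FOLLOW(S) = {$, int, print}.
FOLLOW(R): in S→R, the suffix after R is empty, so FOLLOW(R) ⊇ FOLLOW(S) = {$, int, print}. Thus FOLLOW(R) = {$, int, print}.
FOLLOW(H): in S→H S, H is followed by S with FIRST {epsilon, int, print}; in S→H S, the suffix after H is nullable, so FOLLOW(H) ⊇ FOLLOW(S) = {$, int, print}; in H→int H S, H is followed by S with FIRST {epsilon, int, print}; in H→int H S, the suffix after H is nullable (adds nothing new). Thus FOLLOW(H) = {$, int, print}.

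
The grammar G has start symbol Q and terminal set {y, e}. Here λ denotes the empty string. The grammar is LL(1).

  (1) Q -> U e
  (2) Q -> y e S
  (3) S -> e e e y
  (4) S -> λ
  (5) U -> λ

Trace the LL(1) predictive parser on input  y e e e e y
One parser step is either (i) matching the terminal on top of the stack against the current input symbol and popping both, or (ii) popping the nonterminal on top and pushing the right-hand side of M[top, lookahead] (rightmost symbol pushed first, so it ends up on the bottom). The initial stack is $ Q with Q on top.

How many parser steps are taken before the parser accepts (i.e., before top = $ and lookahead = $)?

8

step 1: stack=$ Q  input=y e e e e y $  — expand Q -> y e S
step 2: stack=$ S e y  input=y e e e e y $  — match y
step 3: stack=$ S e  input=e e e e y $  — match e
step 4: stack=$ S  input=e e e y $  — expand S -> e e e y
step 5: stack=$ y e e e  input=e e e y $  — match e
step 6: stack=$ y e e  input=e e y $  — match e
step 7: stack=$ y e  input=e y $  — match e
step 8: stack=$ y  input=y $  — match y
Accept reached after 8 steps.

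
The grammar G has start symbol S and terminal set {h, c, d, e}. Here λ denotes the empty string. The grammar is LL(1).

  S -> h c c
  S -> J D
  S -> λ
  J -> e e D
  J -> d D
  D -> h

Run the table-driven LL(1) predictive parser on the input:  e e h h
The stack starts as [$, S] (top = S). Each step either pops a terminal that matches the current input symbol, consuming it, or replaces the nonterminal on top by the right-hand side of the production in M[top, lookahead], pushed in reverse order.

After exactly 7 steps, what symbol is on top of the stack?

     Stack      Input      Action
  1  $ S        e e h h $  expand S -> J D
  2  $ D J      e e h h $  expand J -> e e D
  3  $ D D e e  e e h h $  match e
  4  $ D D e    e h h $    match e
  5  $ D D      h h $      expand D -> h
  6  $ D h      h h $      match h
  7  $ D        h $        expand D -> h
Stack after step 7: $ h (top = h).

h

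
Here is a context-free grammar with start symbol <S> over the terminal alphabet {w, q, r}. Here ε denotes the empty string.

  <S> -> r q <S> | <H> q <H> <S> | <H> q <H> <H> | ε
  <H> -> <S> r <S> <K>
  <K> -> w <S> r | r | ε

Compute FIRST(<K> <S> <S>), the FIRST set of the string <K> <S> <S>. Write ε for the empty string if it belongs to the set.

{ε, r, w}

FIRST(<K>) = {ε, r, w}
FIRST(<S>) = {ε, r}  (via <H> q <H> <S>, <H> q <H> <H>)
FIRST(<H>) = {r}  (via <S> r <S> <K>)
FIRST(<K> <S> <S>): take FIRST of each symbol in turn, carrying on past any symbol whose FIRST contains ε; result {ε, r, w}.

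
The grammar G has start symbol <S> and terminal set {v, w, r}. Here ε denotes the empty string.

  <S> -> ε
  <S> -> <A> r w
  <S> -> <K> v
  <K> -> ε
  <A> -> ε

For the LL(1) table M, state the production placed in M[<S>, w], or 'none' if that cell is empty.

none

FIRST(<K>): from <K>->ε we get {ε}. So FIRST(<K>) = {ε}.
FIRST(<A>): from <A>->ε we get {ε}. So FIRST(<A>) = {ε}.
FIRST(<S>): from <S>->ε we get {ε}; from <S>-><A> r w we get {r}; from <S>-><K> v we get {v}. So FIRST(<S>) = {ε, r, v}.
FOLLOW(<S>) includes $ since <S> is the start symbol.
FOLLOW(<S>): <S> appears on no right-hand side. Thus FOLLOW(<S>) = {$}.
For <S> -> ε: FIRST(ε) = {ε}, so it goes in M[<S>, t] for t ∈ {}; since ε ∈ FIRST, also for every t ∈ FOLLOW(<S>) = {$}.
For <S> -> <A> r w: FIRST(<A> r w) = {r}, so it goes in M[<S>, t] for t ∈ {r}.
For <S> -> <K> v: FIRST(<K> v) = {v}, so it goes in M[<S>, t] for t ∈ {v}.
None of these place a production in M[<S>, w].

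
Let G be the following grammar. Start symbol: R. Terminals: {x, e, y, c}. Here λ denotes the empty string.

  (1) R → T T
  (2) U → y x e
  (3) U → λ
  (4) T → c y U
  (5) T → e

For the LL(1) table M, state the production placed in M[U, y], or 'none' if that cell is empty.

FIRST(U) = {λ, y}
FIRST(T) = {c, e}
FIRST(R) = {c, e}  (via T T)
FOLLOW(R) includes $ since R is the start symbol.
FOLLOW(T): in R→T T (occurrence 1), T is followed by T with FIRST {c, e}; in R→T T (occurrence 2), the suffix after T is empty, so FOLLOW(T) ⊇ FOLLOW(R) = {$}. Thus FOLLOW(T) = {$, c, e}.
FOLLOW(U): in T→c y U, the suffix after U is empty, so FOLLOW(U) ⊇ FOLLOW(T) = {$, c, e}. Thus FOLLOW(U) = {$, c, e}.
For U → y x e: FIRST(y x e) = {y}, so it goes in M[U, t] for t ∈ {y}.
For U → λ: FIRST(λ) = {λ}, so it goes in M[U, t] for t ∈ {}; since λ ∈ FIRST, also for every t ∈ FOLLOW(U) = {$, c, e}.

U → y x e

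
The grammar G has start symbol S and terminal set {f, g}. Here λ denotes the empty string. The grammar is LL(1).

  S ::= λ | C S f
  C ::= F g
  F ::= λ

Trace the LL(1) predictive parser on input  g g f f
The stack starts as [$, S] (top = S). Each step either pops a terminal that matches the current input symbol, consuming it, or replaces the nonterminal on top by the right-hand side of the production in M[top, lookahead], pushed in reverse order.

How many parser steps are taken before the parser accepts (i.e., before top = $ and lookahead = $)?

step 1: stack=$ S  input=g g f f $  — expand S ::= C S f
step 2: stack=$ f S C  input=g g f f $  — expand C ::= F g
step 3: stack=$ f S g F  input=g g f f $  — expand F ::= λ
step 4: stack=$ f S g  input=g g f f $  — match g
step 5: stack=$ f S  input=g f f $  — expand S ::= C S f
step 6: stack=$ f f S C  input=g f f $  — expand C ::= F g
step 7: stack=$ f f S g F  input=g f f $  — expand F ::= λ
step 8: stack=$ f f S g  input=g f f $  — match g
step 9: stack=$ f f S  input=f f $  — expand S ::= λ
step 10: stack=$ f f  input=f f $  — match f
step 11: stack=$ f  input=f $  — match f
Accept reached after 11 steps.

11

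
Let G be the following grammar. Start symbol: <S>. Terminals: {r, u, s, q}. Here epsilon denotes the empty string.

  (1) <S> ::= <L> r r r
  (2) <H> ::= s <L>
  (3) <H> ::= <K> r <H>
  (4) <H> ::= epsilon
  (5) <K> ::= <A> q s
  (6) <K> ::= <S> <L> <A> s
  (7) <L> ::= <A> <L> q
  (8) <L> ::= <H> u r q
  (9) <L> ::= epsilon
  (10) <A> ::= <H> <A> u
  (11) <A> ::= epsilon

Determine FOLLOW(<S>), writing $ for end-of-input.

{$, q, r, s, u}

FIRST(<S>) = {q, r, s, u}  (via <L> r r r)
FIRST(<H>) = {epsilon, q, r, s, u}  (via <K> r <H>)
FIRST(<A>) = {epsilon, q, r, s, u}  (via <H> <A> u)
FIRST(<K>) = {q, r, s, u}  (via <A> q s, <S> <L> <A> s)
FIRST(<L>) = {epsilon, q, r, s, u}  (via <A> <L> q, <H> u r q)
FOLLOW(<S>) includes $ since <S> is the start symbol.
FOLLOW(<S>): in <K>::=<S> <L> <A> s, <S> is followed by <L> <A> s with FIRST {q, r, s, u}. Thus FOLLOW(<S>) = {$, q, r, s, u}.
FOLLOW(<H>): in <H>::=<K> r <H>, the suffix after <H> is empty (adds nothing new); in <L>::=<H> u r q, <H> is followed by u r q with FIRST {u}; in <A>::=<H> <A> u, <H> is followed by <A> u with FIRST {q, r, s, u}. Thus FOLLOW(<H>) = {q, r, s, u}.
FOLLOW(<K>): in <H>::=<K> r <H>, <K> is followed by r <H> with FIRST {r}. Thus FOLLOW(<K>) = {r}.
FOLLOW(<L>): in <S>::=<L> r r r, <L> is followed by r r r with FIRST {r}; in <H>::=s <L>, the suffix after <L> is empty, so FOLLOW(<L>) ⊇ FOLLOW(<H>) = {q, r, s, u}; in <K>::=<S> <L> <A> s, <L> is followed by <A> s with FIRST {q, r, s, u}; in <L>::=<A> <L> q, <L> is followed by q with FIRST {q}. Thus FOLLOW(<L>) = {q, r, s, u}.
FOLLOW(<A>): in <K>::=<A> q s, <A> is followed by q s with FIRST {q}; in <K>::=<S> <L> <A> s, <A> is followed by s with FIRST {s}; in <L>::=<A> <L> q, <A> is followed by <L> q with FIRST {q, r, s, u}; in <A>::=<H> <A> u, <A> is followed by u with FIRST {u}. Thus FOLLOW(<A>) = {q, r, s, u}.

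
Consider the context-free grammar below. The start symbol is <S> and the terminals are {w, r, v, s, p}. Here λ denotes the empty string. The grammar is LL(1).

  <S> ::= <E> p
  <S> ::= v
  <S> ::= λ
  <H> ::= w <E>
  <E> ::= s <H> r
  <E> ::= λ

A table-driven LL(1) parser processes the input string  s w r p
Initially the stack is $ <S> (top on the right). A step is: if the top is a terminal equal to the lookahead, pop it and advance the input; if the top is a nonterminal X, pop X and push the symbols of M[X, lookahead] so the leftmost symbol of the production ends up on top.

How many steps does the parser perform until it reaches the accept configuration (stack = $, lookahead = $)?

8

step 1: stack=$ <S>  input=s w r p $  — expand <S> ::= <E> p
step 2: stack=$ p <E>  input=s w r p $  — expand <E> ::= s <H> r
step 3: stack=$ p r <H> s  input=s w r p $  — match s
step 4: stack=$ p r <H>  input=w r p $  — expand <H> ::= w <E>
step 5: stack=$ p r <E> w  input=w r p $  — match w
step 6: stack=$ p r <E>  input=r p $  — expand <E> ::= λ
step 7: stack=$ p r  input=r p $  — match r
step 8: stack=$ p  input=p $  — match p
Accept reached after 8 steps.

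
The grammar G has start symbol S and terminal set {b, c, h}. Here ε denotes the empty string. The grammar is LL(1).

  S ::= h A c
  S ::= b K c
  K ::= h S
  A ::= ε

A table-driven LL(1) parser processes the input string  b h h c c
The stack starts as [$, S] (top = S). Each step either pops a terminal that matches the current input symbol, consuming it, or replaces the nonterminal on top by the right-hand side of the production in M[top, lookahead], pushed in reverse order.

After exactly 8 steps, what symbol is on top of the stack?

c

step 1: stack=$ S  input=b h h c c $  — expand S ::= b K c
step 2: stack=$ c K b  input=b h h c c $  — match b
step 3: stack=$ c K  input=h h c c $  — expand K ::= h S
step 4: stack=$ c S h  input=h h c c $  — match h
step 5: stack=$ c S  input=h c c $  — expand S ::= h A c
step 6: stack=$ c c A h  input=h c c $  — match h
step 7: stack=$ c c A  input=c c $  — expand A ::= ε
step 8: stack=$ c c  input=c c $  — match c
Stack after step 8: $ c (top = c).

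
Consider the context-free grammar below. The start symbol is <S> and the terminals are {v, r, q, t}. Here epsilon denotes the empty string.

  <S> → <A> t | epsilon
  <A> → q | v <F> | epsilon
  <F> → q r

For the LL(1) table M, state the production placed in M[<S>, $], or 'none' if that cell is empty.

<S> → epsilon

FIRST(<A>): from <A>→q we get {q}; from <A>→v <F> we get {v}; from <A>→epsilon we get {epsilon}. So FIRST(<A>) = {epsilon, q, v}.
FIRST(<F>): from <F>→q r we get {q}. So FIRST(<F>) = {q}.
FIRST(<S>): from <S>→<A> t we get {q, t, v}; from <S>→epsilon we get {epsilon}. So FIRST(<S>) = {epsilon, q, t, v}.
FOLLOW(<S>) includes $ since <S> is the start symbol.
FOLLOW(<S>): <S> appears on no right-hand side. Thus FOLLOW(<S>) = {$}.
For <S> → <A> t: FIRST(<A> t) = {q, t, v}, so it goes in M[<S>, t] for t ∈ {q, t, v}.
For <S> → epsilon: FIRST(epsilon) = {epsilon}, so it goes in M[<S>, t] for t ∈ {}; since epsilon ∈ FIRST, also for every t ∈ FOLLOW(<S>) = {$}.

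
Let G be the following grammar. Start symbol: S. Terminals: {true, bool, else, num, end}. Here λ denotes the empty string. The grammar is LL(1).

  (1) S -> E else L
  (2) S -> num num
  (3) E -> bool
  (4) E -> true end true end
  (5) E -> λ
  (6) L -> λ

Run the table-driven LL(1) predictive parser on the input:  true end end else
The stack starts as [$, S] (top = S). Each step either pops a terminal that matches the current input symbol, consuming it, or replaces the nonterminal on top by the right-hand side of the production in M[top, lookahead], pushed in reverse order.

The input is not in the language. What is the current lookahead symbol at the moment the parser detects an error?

end

     Stack                       Input                Action
  1  $ S                         true end end else $  expand S -> E else L
  2  $ L else E                  true end end else $  expand E -> true end true end
  3  $ L else end true end true  true end end else $  match true
  4  $ L else end true end       end end else $       match end
  5  $ L else end true           end else $           error: top is terminal true but lookahead is end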